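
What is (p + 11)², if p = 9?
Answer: 400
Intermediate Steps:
(p + 11)² = (9 + 11)² = 20² = 400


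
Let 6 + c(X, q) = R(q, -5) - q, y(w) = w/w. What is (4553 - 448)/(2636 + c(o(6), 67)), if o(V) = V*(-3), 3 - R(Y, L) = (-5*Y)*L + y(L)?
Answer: 821/178 ≈ 4.6124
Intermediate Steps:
y(w) = 1
R(Y, L) = 2 + 5*L*Y (R(Y, L) = 3 - ((-5*Y)*L + 1) = 3 - (-5*L*Y + 1) = 3 - (1 - 5*L*Y) = 3 + (-1 + 5*L*Y) = 2 + 5*L*Y)
o(V) = -3*V
c(X, q) = -4 - 26*q (c(X, q) = -6 + ((2 + 5*(-5)*q) - q) = -6 + ((2 - 25*q) - q) = -6 + (2 - 26*q) = -4 - 26*q)
(4553 - 448)/(2636 + c(o(6), 67)) = (4553 - 448)/(2636 + (-4 - 26*67)) = 4105/(2636 + (-4 - 1742)) = 4105/(2636 - 1746) = 4105/890 = 4105*(1/890) = 821/178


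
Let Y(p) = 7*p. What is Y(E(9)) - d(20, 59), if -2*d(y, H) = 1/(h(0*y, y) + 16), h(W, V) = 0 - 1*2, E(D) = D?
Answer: 1765/28 ≈ 63.036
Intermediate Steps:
h(W, V) = -2 (h(W, V) = 0 - 2 = -2)
d(y, H) = -1/28 (d(y, H) = -1/(2*(-2 + 16)) = -½/14 = -½*1/14 = -1/28)
Y(E(9)) - d(20, 59) = 7*9 - 1*(-1/28) = 63 + 1/28 = 1765/28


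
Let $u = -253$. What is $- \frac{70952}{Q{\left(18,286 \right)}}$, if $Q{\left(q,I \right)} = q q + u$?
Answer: $- \frac{70952}{71} \approx -999.32$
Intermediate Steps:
$Q{\left(q,I \right)} = -253 + q^{2}$ ($Q{\left(q,I \right)} = q q - 253 = q^{2} - 253 = -253 + q^{2}$)
$- \frac{70952}{Q{\left(18,286 \right)}} = - \frac{70952}{-253 + 18^{2}} = - \frac{70952}{-253 + 324} = - \frac{70952}{71}$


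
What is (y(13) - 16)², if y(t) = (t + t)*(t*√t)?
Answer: 1485428 - 10816*√13 ≈ 1.4464e+6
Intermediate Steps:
y(t) = 2*t^(5/2) (y(t) = (2*t)*t^(3/2) = 2*t^(5/2))
(y(13) - 16)² = (2*13^(5/2) - 16)² = (2*(169*√13) - 16)² = (338*√13 - 16)² = (-16 + 338*√13)²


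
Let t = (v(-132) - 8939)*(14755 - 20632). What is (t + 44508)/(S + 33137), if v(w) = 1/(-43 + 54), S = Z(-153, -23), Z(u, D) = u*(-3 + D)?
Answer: 578363244/408265 ≈ 1416.6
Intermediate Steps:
S = 3978 (S = -153*(-3 - 23) = -153*(-26) = 3978)
v(w) = 1/11
t = 577873656/11 (t = (1/11 - 8939)*(14755 - 20632) = -98328/11*(-5877) = 577873656/11 ≈ 5.2534e+7)
(t + 44508)/(S + 33137) = (577873656/11 + 44508)/(3978 + 33137) = (578363244/11)/37115 = (578363244/11)*(1/37115) = 578363244/408265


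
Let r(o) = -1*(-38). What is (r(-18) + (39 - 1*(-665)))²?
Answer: 550564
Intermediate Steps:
r(o) = 38
(r(-18) + (39 - 1*(-665)))² = (38 + (39 - 1*(-665)))² = (38 + (39 + 665))² = (38 + 704)² = 742² = 550564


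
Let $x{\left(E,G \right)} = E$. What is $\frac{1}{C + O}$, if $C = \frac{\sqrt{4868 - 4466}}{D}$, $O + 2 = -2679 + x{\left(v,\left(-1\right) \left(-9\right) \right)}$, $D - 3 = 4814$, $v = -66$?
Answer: $- \frac{951343049}{2613339355597} - \frac{4817 \sqrt{402}}{175093736824999} \approx -0.00036403$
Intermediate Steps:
$D = 4817$ ($D = 3 + 4814 = 4817$)
$O = -2747$ ($O = -2 - 2745 = -2747$)
$C = \frac{\sqrt{402}}{4817}$ ($C = \frac{\sqrt{4868 - 4466}}{4817} = \sqrt{402} \cdot \frac{1}{4817} = \frac{\sqrt{402}}{4817} \approx 0.0041623$)
$\frac{1}{C + O} = \frac{1}{\frac{\sqrt{402}}{4817} - 2747} = \frac{1}{-2747 + \frac{\sqrt{402}}{4817}}$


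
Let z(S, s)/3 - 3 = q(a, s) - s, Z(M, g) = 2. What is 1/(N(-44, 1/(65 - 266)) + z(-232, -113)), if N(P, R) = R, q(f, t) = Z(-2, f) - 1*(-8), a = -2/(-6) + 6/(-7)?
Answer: 201/75977 ≈ 0.0026455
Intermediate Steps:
a = -11/21 (a = -2*(-⅙) + 6*(-⅐) = ⅓ - 6/7 = -11/21 ≈ -0.52381)
q(f, t) = 10 (q(f, t) = 2 - 1*(-8) = 2 + 8 = 10)
z(S, s) = 39 - 3*s (z(S, s) = 9 + 3*(10 - s) = 9 + (30 - 3*s) = 39 - 3*s)
1/(N(-44, 1/(65 - 266)) + z(-232, -113)) = 1/(1/(65 - 266) + (39 - 3*(-113))) = 1/(1/(-201) + (39 + 339)) = 1/(-1/201 + 378) = 1/(75977/201) = 201/75977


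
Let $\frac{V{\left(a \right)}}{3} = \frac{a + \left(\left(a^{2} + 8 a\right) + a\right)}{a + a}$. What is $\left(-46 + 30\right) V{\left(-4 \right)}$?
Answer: $-144$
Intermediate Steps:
$V{\left(a \right)} = \frac{3 \left(a^{2} + 10 a\right)}{2 a}$ ($V{\left(a \right)} = 3 \frac{a + \left(\left(a^{2} + 8 a\right) + a\right)}{a + a} = 3 \frac{a + \left(a^{2} + 9 a\right)}{2 a} = 3 \left(a^{2} + 10 a\right) \frac{1}{2 a} = 3 \frac{a^{2} + 10 a}{2 a} = \frac{3 \left(a^{2} + 10 a\right)}{2 a}$)
$\left(-46 + 30\right) V{\left(-4 \right)} = \left(-46 + 30\right) \left(15 + \frac{3}{2} \left(-4\right)\right) = - 16 \left(15 - 6\right) = \left(-16\right) 9 = -144$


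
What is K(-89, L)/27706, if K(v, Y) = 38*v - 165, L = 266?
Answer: -3547/27706 ≈ -0.12802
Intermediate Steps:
K(v, Y) = -165 + 38*v
K(-89, L)/27706 = (-165 + 38*(-89))/27706 = (-165 - 3382)*(1/27706) = -3547*1/27706 = -3547/27706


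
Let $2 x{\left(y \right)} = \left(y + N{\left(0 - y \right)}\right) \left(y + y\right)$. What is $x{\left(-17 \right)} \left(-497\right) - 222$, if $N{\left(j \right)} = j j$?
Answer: $2297906$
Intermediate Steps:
$N{\left(j \right)} = j^{2}$
$x{\left(y \right)} = y \left(y + y^{2}\right)$ ($x{\left(y \right)} = \frac{\left(y + \left(0 - y\right)^{2}\right) \left(y + y\right)}{2} = \frac{\left(y + \left(- y\right)^{2}\right) 2 y}{2} = \frac{\left(y + y^{2}\right) 2 y}{2} = \frac{2 y \left(y + y^{2}\right)}{2} = y \left(y + y^{2}\right)$)
$x{\left(-17 \right)} \left(-497\right) - 222 = \left(-17\right)^{2} \left(1 - 17\right) \left(-497\right) - 222 = 289 \left(-16\right) \left(-497\right) - 222 = \left(-4624\right) \left(-497\right) - 222 = 2298128 - 222 = 2297906$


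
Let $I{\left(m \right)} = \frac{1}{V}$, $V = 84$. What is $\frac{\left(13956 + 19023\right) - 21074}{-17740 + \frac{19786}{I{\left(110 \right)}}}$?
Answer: $\frac{11905}{1644284} \approx 0.0072402$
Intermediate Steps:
$I{\left(m \right)} = \frac{1}{84}$
$\frac{\left(13956 + 19023\right) - 21074}{-17740 + \frac{19786}{I{\left(110 \right)}}} = \frac{\left(13956 + 19023\right) - 21074}{-17740 + 19786 \frac{1}{\frac{1}{84}}} = \frac{32979 - 21074}{-17740 + 19786 \cdot 84} = \frac{11905}{-17740 + 1662024} = \frac{11905}{1644284}$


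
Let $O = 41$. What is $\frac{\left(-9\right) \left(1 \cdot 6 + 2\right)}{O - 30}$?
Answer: $- \frac{72}{11} \approx -6.5455$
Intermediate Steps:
$\frac{\left(-9\right) \left(1 \cdot 6 + 2\right)}{O - 30} = \frac{\left(-9\right) \left(1 \cdot 6 + 2\right)}{41 - 30} = \frac{\left(-9\right) \left(6 + 2\right)}{11} = \left(-9\right) 8 \cdot \frac{1}{11} = \left(-72\right) \frac{1}{11} = - \frac{72}{11}$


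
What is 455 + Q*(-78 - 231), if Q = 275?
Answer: -84520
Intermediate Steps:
455 + Q*(-78 - 231) = 455 + 275*(-78 - 231) = 455 + 275*(-309) = 455 - 84975 = -84520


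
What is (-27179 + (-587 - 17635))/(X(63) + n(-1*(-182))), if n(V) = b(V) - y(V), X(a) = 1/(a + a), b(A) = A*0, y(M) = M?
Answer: 5720526/22931 ≈ 249.47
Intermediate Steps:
b(A) = 0
X(a) = 1/(2*a)
n(V) = -V (n(V) = 0 - V = -V)
(-27179 + (-587 - 17635))/(X(63) + n(-1*(-182))) = (-27179 + (-587 - 17635))/((½)/63 - (-1)*(-182)) = (-27179 - 18222)/((½)*(1/63) - 1*182) = -45401/(1/126 - 182) = -45401/(-22931/126) = -45401*(-126/22931) = 5720526/22931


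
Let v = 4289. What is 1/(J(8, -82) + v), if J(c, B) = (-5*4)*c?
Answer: 1/4129 ≈ 0.00024219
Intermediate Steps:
J(c, B) = -20*c
1/(J(8, -82) + v) = 1/(-20*8 + 4289) = 1/(-160 + 4289) = 1/4129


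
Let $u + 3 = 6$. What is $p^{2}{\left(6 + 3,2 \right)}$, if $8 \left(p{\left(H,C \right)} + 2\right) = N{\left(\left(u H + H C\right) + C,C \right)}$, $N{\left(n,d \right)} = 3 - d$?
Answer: $\frac{225}{64} \approx 3.5156$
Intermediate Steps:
$u = 3$ ($u = -3 + 6 = 3$)
$p{\left(H,C \right)} = - \frac{13}{8} - \frac{C}{8}$ ($p{\left(H,C \right)} = -2 + \frac{3 - C}{8} = -2 - \left(- \frac{3}{8} + \frac{C}{8}\right) = - \frac{13}{8} - \frac{C}{8}$)
$p^{2}{\left(6 + 3,2 \right)} = \left(- \frac{13}{8} - \frac{1}{4}\right)^{2} = \left(- \frac{15}{8}\right)^{2} = \frac{225}{64}$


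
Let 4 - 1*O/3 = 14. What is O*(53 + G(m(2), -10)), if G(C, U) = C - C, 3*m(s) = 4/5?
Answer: -1590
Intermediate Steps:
O = -30 (O = 12 - 3*14 = 12 - 42 = -30)
m(s) = 4/15 (m(s) = (4/5)/3 = (4*(1/5))/3 = (1/3)*(4/5) = 4/15)
G(C, U) = 0
O*(53 + G(m(2), -10)) = -30*(53 + 0) = -30*53 = -1590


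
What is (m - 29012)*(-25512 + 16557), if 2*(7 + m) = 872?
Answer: 255960765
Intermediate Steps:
m = 429 (m = -7 + (½)*872 = -7 + 436 = 429)
(m - 29012)*(-25512 + 16557) = (429 - 29012)*(-25512 + 16557) = -28583*(-8955) = 255960765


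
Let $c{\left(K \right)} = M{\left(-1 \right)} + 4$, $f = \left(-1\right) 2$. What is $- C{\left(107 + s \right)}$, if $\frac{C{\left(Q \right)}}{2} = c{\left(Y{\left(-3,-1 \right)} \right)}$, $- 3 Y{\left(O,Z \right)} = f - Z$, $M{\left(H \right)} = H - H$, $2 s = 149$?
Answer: $-8$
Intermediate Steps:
$s = \frac{149}{2}$ ($s = \frac{1}{2} \cdot 149 = \frac{149}{2} \approx 74.5$)
$f = -2$
$M{\left(H \right)} = 0$
$Y{\left(O,Z \right)} = \frac{2}{3} + \frac{Z}{3}$ ($Y{\left(O,Z \right)} = - \frac{-2 - Z}{3} = \frac{2}{3} + \frac{Z}{3}$)
$c{\left(K \right)} = 4$ ($c{\left(K \right)} = 0 + 4 = 4$)
$C{\left(Q \right)} = 8$ ($C{\left(Q \right)} = 2 \cdot 4 = 8$)
$- C{\left(107 + s \right)} = \left(-1\right) 8 = -8$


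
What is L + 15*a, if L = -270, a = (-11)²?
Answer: 1545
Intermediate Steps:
a = 121
L + 15*a = -270 + 15*121 = -270 + 1815 = 1545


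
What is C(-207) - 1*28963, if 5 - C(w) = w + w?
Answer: -28544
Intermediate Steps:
C(w) = 5 - 2*w (C(w) = 5 - (w + w) = 5 - 2*w)
C(-207) - 1*28963 = (5 - 2*(-207)) - 1*28963 = (5 + 414) - 28963 = 419 - 28963 = -28544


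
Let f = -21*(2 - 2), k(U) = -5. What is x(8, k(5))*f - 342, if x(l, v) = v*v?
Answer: -342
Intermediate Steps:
f = 0 (f = -21*0 = 0)
x(l, v) = v²
x(8, k(5))*f - 342 = (-5)²*0 - 342 = 25*0 - 342 = 0 - 342 = -342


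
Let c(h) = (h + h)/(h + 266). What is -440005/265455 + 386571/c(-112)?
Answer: -225759258587/849456 ≈ -2.6577e+5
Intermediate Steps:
c(h) = 2*h/(266 + h) (c(h) = (2*h)/(266 + h) = 2*h/(266 + h))
-440005/265455 + 386571/c(-112) = -440005/265455 + 386571/((2*(-112)/(266 - 112))) = -440005*1/265455 + 386571/((2*(-112)/154)) = -88001/53091 + 386571/((2*(-112)*(1/154))) = -88001/53091 + 386571/(-16/11) = -88001/53091 + 386571*(-11/16) = -88001/53091 - 4252281/16 = -225759258587/849456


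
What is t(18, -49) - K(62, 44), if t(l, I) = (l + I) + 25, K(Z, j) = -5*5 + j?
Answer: -25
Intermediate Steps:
K(Z, j) = -25 + j
t(l, I) = 25 + I + l (t(l, I) = (I + l) + 25 = 25 + I + l)
t(18, -49) - K(62, 44) = (25 - 49 + 18) - (-25 + 44) = -6 - 1*19 = -6 - 19 = -25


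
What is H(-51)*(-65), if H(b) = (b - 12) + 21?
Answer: 2730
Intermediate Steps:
H(b) = 9 + b (H(b) = (-12 + b) + 21 = 9 + b)
H(-51)*(-65) = (9 - 51)*(-65) = -42*(-65) = 2730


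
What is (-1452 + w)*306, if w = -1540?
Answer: -915552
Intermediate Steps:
(-1452 + w)*306 = (-1452 - 1540)*306 = -2992*306 = -915552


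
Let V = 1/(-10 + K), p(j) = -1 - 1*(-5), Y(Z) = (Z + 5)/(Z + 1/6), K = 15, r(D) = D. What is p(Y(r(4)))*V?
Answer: ⅘ ≈ 0.80000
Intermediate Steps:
Y(Z) = (5 + Z)/(⅙ + Z) (Y(Z) = (5 + Z)/(Z + ⅙) = (5 + Z)/(⅙ + Z))
p(j) = 4 (p(j) = -1 + 5 = 4)
V = ⅕ (V = 1/(-10 + 15) = 1/5 = ⅕ ≈ 0.20000)
p(Y(r(4)))*V = 4*(⅕) = ⅘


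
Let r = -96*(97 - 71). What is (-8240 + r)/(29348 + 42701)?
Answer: -10736/72049 ≈ -0.14901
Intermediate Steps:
r = -2496 (r = -96*26 = -2496)
(-8240 + r)/(29348 + 42701) = (-8240 - 2496)/(29348 + 42701) = -10736/72049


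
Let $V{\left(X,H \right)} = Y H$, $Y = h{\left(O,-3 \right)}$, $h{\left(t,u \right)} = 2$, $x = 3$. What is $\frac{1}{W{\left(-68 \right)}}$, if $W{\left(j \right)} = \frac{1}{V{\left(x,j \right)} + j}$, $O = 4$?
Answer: $-204$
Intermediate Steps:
$Y = 2$
$V{\left(X,H \right)} = 2 H$
$W{\left(j \right)} = \frac{1}{3 j}$ ($W{\left(j \right)} = \frac{1}{2 j + j} = \frac{1}{3 j}$)
$\frac{1}{W{\left(-68 \right)}} = \frac{1}{\frac{1}{3} \frac{1}{-68}} = \frac{1}{\frac{1}{3} \left(- \frac{1}{68}\right)} = \frac{1}{- \frac{1}{204}} = -204$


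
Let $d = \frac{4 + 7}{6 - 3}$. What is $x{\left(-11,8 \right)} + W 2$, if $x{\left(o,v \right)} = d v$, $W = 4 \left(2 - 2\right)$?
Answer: $\frac{88}{3} \approx 29.333$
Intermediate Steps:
$W = 0$ ($W = 4 \cdot 0 = 0$)
$d = \frac{11}{3} \approx 3.6667$
$x{\left(o,v \right)} = \frac{11 v}{3}$
$x{\left(-11,8 \right)} + W 2 = \frac{11}{3} \cdot 8 + 0 \cdot 2 = \frac{88}{3} + 0 = \frac{88}{3}$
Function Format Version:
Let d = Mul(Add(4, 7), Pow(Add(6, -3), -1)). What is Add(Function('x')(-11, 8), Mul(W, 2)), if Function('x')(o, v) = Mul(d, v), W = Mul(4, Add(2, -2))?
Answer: Rational(88, 3) ≈ 29.333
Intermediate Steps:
W = 0 (W = Mul(4, 0) = 0)
d = Rational(11, 3) (d = Mul(11, Pow(3, -1)) = Mul(11, Rational(1, 3)) = Rational(11, 3) ≈ 3.6667)
Function('x')(o, v) = Mul(Rational(11, 3), v)
Add(Function('x')(-11, 8), Mul(W, 2)) = Add(Mul(Rational(11, 3), 8), Mul(0, 2)) = Add(Rational(88, 3), 0) = Rational(88, 3)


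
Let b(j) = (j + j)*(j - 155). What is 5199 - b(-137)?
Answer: -74809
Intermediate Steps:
b(j) = 2*j*(-155 + j) (b(j) = (2*j)*(-155 + j) = 2*j*(-155 + j))
5199 - b(-137) = 5199 - 2*(-137)*(-155 - 137) = 5199 - 2*(-137)*(-292) = 5199 - 1*80008 = 5199 - 80008 = -74809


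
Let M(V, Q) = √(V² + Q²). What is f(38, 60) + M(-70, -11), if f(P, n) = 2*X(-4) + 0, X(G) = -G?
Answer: 8 + √5021 ≈ 78.859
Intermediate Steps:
f(P, n) = 8 (f(P, n) = 2*(-1*(-4)) + 0 = 2*4 + 0 = 8 + 0 = 8)
M(V, Q) = √(Q² + V²)
f(38, 60) + M(-70, -11) = 8 + √((-11)² + (-70)²) = 8 + √(121 + 4900) = 8 + √5021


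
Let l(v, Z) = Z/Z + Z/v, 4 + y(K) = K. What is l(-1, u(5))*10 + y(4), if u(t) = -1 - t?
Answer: 70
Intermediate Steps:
y(K) = -4 + K
l(v, Z) = 1 + Z/v
l(-1, u(5))*10 + y(4) = (((-1 - 1*5) - 1)/(-1))*10 + (-4 + 4) = -((-1 - 5) - 1)*10 + 0 = -(-6 - 1)*10 + 0 = -1*(-7)*10 + 0 = 7*10 + 0 = 70 + 0 = 70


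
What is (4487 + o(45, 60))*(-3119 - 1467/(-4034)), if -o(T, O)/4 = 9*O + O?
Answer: -26255668373/4034 ≈ -6.5086e+6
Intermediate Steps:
o(T, O) = -40*O (o(T, O) = -4*(9*O + O) = -40*O)
(4487 + o(45, 60))*(-3119 - 1467/(-4034)) = (4487 - 40*60)*(-3119 - 1467/(-4034)) = (4487 - 2400)*(-3119 - 1467*(-1/4034)) = 2087*(-3119 + 1467/4034) = 2087*(-12580579/4034) = -26255668373/4034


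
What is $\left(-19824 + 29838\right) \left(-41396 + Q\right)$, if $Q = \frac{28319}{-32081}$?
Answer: $- \frac{13299126697530}{32081} \approx -4.1455 \cdot 10^{8}$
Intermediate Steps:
$Q = - \frac{28319}{32081}$ ($Q = 28319 \left(- \frac{1}{32081}\right) = - \frac{28319}{32081} \approx -0.88273$)
$\left(-19824 + 29838\right) \left(-41396 + Q\right) = \left(-19824 + 29838\right) \left(-41396 - \frac{28319}{32081}\right) = 10014 \left(- \frac{1328053395}{32081}\right) = - \frac{13299126697530}{32081}$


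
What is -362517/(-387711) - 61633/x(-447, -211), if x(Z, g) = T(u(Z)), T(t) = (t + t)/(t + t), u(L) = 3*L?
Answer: -7965143182/129237 ≈ -61632.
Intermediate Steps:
T(t) = 1 (T(t) = (2*t)/((2*t)) = (2*t)*(1/(2*t)) = 1)
x(Z, g) = 1
-362517/(-387711) - 61633/x(-447, -211) = -362517/(-387711) - 61633/1 = -362517*(-1/387711) - 61633*1 = 120839/129237 - 61633 = -7965143182/129237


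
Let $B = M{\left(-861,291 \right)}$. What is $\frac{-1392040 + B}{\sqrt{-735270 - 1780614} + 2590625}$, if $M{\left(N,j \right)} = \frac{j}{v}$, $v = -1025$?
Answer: $- \frac{147856428779875}{275164956666869} + \frac{2853682582 i \sqrt{628971}}{6879123916671725} \approx -0.53734 + 0.00032899 i$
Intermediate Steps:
$M{\left(N,j \right)} = - \frac{j}{1025}$ ($M{\left(N,j \right)} = \frac{j}{-1025} = j \left(- \frac{1}{1025}\right) = - \frac{j}{1025}$)
$B = - \frac{291}{1025}$ ($B = \left(- \frac{1}{1025}\right) 291 = - \frac{291}{1025} \approx -0.2839$)
$\frac{-1392040 + B}{\sqrt{-735270 - 1780614} + 2590625} = \frac{-1392040 - \frac{291}{1025}}{\sqrt{-735270 - 1780614} + 2590625} = - \frac{1426841291}{1025 \left(\sqrt{-2515884} + 2590625\right)} = - \frac{1426841291}{1025 \left(2 i \sqrt{628971} + 2590625\right)} = - \frac{1426841291}{1025 \left(2590625 + 2 i \sqrt{628971}\right)}$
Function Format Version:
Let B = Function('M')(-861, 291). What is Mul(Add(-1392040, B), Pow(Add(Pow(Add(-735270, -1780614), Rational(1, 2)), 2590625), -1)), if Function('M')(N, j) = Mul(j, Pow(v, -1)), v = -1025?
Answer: Add(Rational(-147856428779875, 275164956666869), Mul(Rational(2853682582, 6879123916671725), I, Pow(628971, Rational(1, 2)))) ≈ Add(-0.53734, Mul(0.00032899, I))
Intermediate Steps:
Function('M')(N, j) = Mul(Rational(-1, 1025), j) (Function('M')(N, j) = Mul(j, Pow(-1025, -1)) = Mul(j, Rational(-1, 1025)) = Mul(Rational(-1, 1025), j))
B = Rational(-291, 1025) (B = Mul(Rational(-1, 1025), 291) = Rational(-291, 1025) ≈ -0.28390)
Mul(Add(-1392040, B), Pow(Add(Pow(Add(-735270, -1780614), Rational(1, 2)), 2590625), -1)) = Mul(Add(-1392040, Rational(-291, 1025)), Pow(Add(Pow(Add(-735270, -1780614), Rational(1, 2)), 2590625), -1)) = Mul(Rational(-1426841291, 1025), Pow(Add(Pow(-2515884, Rational(1, 2)), 2590625), -1)) = Mul(Rational(-1426841291, 1025), Pow(Add(Mul(2, I, Pow(628971, Rational(1, 2))), 2590625), -1)) = Mul(Rational(-1426841291, 1025), Pow(Add(2590625, Mul(2, I, Pow(628971, Rational(1, 2)))), -1))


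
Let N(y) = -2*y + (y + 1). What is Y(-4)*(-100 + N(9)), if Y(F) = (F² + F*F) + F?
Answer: -3024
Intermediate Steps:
Y(F) = F + 2*F² (Y(F) = (F² + F²) + F = 2*F² + F = F + 2*F²)
N(y) = 1 - y (N(y) = -2*y + (1 + y) = 1 - y)
Y(-4)*(-100 + N(9)) = (-4*(1 + 2*(-4)))*(-100 + (1 - 1*9)) = (-4*(1 - 8))*(-100 + (1 - 9)) = (-4*(-7))*(-100 - 8) = 28*(-108) = -3024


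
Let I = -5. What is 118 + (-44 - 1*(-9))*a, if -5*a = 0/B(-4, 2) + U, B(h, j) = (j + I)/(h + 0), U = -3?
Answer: 97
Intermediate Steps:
B(h, j) = (-5 + j)/h (B(h, j) = (j - 5)/(h + 0) = (-5 + j)/h)
a = ⅗ (a = -(0/((-5 + 2)/(-4)) - 3)/5 = -(0/(-¼*(-3)) - 3)/5 = -(0/(¾) - 3)/5 = -((4/3)*0 - 3)/5 = -(0 - 3)/5 = -⅕*(-3) = ⅗ ≈ 0.60000)
118 + (-44 - 1*(-9))*a = 118 + (-44 - 1*(-9))*(⅗) = 118 + (-44 + 9)*(⅗) = 118 - 35*⅗ = 118 - 21 = 97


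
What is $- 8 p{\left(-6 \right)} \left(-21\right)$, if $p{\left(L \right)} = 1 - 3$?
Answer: $-336$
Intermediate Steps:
$p{\left(L \right)} = -2$
$- 8 p{\left(-6 \right)} \left(-21\right) = \left(-8\right) \left(-2\right) \left(-21\right) = 16 \left(-21\right) = -336$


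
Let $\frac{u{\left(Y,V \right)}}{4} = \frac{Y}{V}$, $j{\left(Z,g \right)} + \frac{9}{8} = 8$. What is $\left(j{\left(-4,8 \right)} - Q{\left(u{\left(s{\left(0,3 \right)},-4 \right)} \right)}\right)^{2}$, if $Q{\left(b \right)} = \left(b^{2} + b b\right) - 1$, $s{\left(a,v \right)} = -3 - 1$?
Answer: $\frac{37249}{64} \approx 582.02$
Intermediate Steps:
$s{\left(a,v \right)} = -4$ ($s{\left(a,v \right)} = -3 - 1 = -4$)
$j{\left(Z,g \right)} = \frac{55}{8}$ ($j{\left(Z,g \right)} = - \frac{9}{8} + 8 = \frac{55}{8}$)
$u{\left(Y,V \right)} = \frac{4 Y}{V}$ ($u{\left(Y,V \right)} = 4 \frac{Y}{V} = \frac{4 Y}{V}$)
$Q{\left(b \right)} = -1 + 2 b^{2}$ ($Q{\left(b \right)} = \left(b^{2} + b^{2}\right) - 1 = 2 b^{2} - 1 = -1 + 2 b^{2}$)
$\left(j{\left(-4,8 \right)} - Q{\left(u{\left(s{\left(0,3 \right)},-4 \right)} \right)}\right)^{2} = \left(\frac{55}{8} - \left(-1 + 2 \left(4 \left(-4\right) \frac{1}{-4}\right)^{2}\right)\right)^{2} = \left(\frac{55}{8} - \left(-1 + 2 \left(4 \left(-4\right) \left(- \frac{1}{4}\right)\right)^{2}\right)\right)^{2} = \left(\frac{55}{8} - \left(-1 + 2 \cdot 4^{2}\right)\right)^{2} = \left(\frac{55}{8} - \left(-1 + 2 \cdot 16\right)\right)^{2} = \left(\frac{55}{8} - \left(-1 + 32\right)\right)^{2} = \left(\frac{55}{8} - 31\right)^{2} = \left(- \frac{193}{8}\right)^{2} = \frac{37249}{64}$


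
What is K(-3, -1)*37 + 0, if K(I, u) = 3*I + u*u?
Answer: -296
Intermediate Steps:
K(I, u) = u² + 3*I (K(I, u) = 3*I + u² = u² + 3*I)
K(-3, -1)*37 + 0 = ((-1)² + 3*(-3))*37 + 0 = (1 - 9)*37 + 0 = -8*37 + 0 = -296 + 0 = -296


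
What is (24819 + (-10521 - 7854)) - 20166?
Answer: -13722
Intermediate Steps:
(24819 + (-10521 - 7854)) - 20166 = (24819 - 18375) - 20166 = 6444 - 20166 = -13722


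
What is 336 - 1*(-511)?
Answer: 847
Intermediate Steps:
336 - 1*(-511) = 336 + 511 = 847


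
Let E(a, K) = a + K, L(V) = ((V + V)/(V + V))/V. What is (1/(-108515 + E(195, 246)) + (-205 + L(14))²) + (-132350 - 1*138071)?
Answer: -2419309710233/10591252 ≈ -2.2843e+5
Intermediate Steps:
L(V) = 1/V (L(V) = ((2*V)/((2*V)))/V = ((2*V)*(1/(2*V)))/V = 1/V)
E(a, K) = K + a
(1/(-108515 + E(195, 246)) + (-205 + L(14))²) + (-132350 - 1*138071) = (1/(-108515 + (246 + 195)) + (-205 + 1/14)²) + (-132350 - 1*138071) = (1/(-108515 + 441) + (-205 + 1/14)²) + (-132350 - 138071) = (1/(-108074) + (-2869/14)²) - 270421 = (-1/108074 + 8231161/196) - 270421 = 444787246859/10591252 - 270421 = -2419309710233/10591252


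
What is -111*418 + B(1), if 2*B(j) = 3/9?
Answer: -278387/6 ≈ -46398.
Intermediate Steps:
B(j) = ⅙ (B(j) = (3/9)/2 = (3*(⅑))/2 = (½)*(⅓) = ⅙)
-111*418 + B(1) = -111*418 + ⅙ = -46398 + ⅙ = -278387/6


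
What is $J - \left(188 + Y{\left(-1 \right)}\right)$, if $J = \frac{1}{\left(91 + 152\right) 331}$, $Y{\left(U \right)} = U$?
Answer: $- \frac{15040970}{80433} \approx -187.0$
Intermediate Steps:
$J = \frac{1}{80433}$ ($J = \frac{1}{243} \cdot \frac{1}{331} = \frac{1}{80433} \approx 1.2433 \cdot 10^{-5}$)
$J - \left(188 + Y{\left(-1 \right)}\right) = \frac{1}{80433} - \left(188 - 1\right) = \frac{1}{80433} - 187 = - \frac{15040970}{80433}$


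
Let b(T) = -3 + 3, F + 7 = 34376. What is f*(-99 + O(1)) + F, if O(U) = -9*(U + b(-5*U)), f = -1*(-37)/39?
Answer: 445465/13 ≈ 34267.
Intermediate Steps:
F = 34369 (F = -7 + 34376 = 34369)
b(T) = 0
f = 37/39 (f = 37*(1/39) = 37/39 ≈ 0.94872)
O(U) = -9*U (O(U) = -9*(U + 0) = -9*U)
f*(-99 + O(1)) + F = 37*(-99 - 9*1)/39 + 34369 = 37*(-99 - 9)/39 + 34369 = (37/39)*(-108) + 34369 = -1332/13 + 34369 = 445465/13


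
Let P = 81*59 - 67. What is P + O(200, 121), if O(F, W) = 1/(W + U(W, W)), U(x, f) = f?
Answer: 1140305/242 ≈ 4712.0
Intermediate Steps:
P = 4712 (P = 4779 - 67 = 4712)
O(F, W) = 1/(2*W) (O(F, W) = 1/(W + W) = 1/(2*W))
P + O(200, 121) = 4712 + (½)/121 = 4712 + (½)*(1/121) = 4712 + 1/242 = 1140305/242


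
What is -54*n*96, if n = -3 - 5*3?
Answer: 93312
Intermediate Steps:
n = -18 (n = -3 - 15 = -18)
-54*n*96 = -54*(-18)*96 = 972*96 = 93312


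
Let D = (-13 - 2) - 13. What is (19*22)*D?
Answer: -11704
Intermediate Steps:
D = -28 (D = -15 - 13 = -28)
(19*22)*D = (19*22)*(-28) = 418*(-28) = -11704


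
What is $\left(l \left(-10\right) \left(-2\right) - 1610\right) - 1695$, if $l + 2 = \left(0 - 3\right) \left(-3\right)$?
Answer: $-3165$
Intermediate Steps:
$l = 7$ ($l = -2 + \left(0 - 3\right) \left(-3\right) = -2 - -9 = -2 + 9 = 7$)
$\left(l \left(-10\right) \left(-2\right) - 1610\right) - 1695 = \left(7 \left(-10\right) \left(-2\right) - 1610\right) - 1695 = \left(\left(-70\right) \left(-2\right) - 1610\right) - 1695 = \left(140 - 1610\right) - 1695 = -1470 - 1695 = -3165$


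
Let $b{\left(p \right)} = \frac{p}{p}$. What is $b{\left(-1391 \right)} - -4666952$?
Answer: $4666953$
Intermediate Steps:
$b{\left(p \right)} = 1$
$b{\left(-1391 \right)} - -4666952 = 1 - -4666952 = 1 + 4666952 = 4666953$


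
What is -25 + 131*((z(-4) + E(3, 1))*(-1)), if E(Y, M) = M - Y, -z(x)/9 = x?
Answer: -4479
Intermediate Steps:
z(x) = -9*x
-25 + 131*((z(-4) + E(3, 1))*(-1)) = -25 + 131*((-9*(-4) + (1 - 1*3))*(-1)) = -25 + 131*((36 + (1 - 3))*(-1)) = -25 + 131*((36 - 2)*(-1)) = -25 + 131*(34*(-1)) = -25 + 131*(-34) = -25 - 4454 = -4479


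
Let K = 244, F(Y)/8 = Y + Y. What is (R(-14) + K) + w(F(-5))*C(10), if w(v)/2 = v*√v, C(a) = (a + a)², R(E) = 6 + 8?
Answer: 258 - 256000*I*√5 ≈ 258.0 - 5.7243e+5*I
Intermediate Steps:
R(E) = 14
F(Y) = 16*Y (F(Y) = 8*(Y + Y) = 8*(2*Y) = 16*Y)
C(a) = 4*a² (C(a) = (2*a)² = 4*a²)
w(v) = 2*v^(3/2) (w(v) = 2*(v*√v) = 2*v^(3/2))
(R(-14) + K) + w(F(-5))*C(10) = (14 + 244) + (2*(16*(-5))^(3/2))*(4*10²) = 258 + (2*(-80)^(3/2))*(4*100) = 258 + (2*(-320*I*√5))*400 = 258 - 640*I*√5*400 = 258 - 256000*I*√5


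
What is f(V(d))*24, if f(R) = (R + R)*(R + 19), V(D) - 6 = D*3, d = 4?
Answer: 31968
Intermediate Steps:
V(D) = 6 + 3*D (V(D) = 6 + D*3 = 6 + 3*D)
f(R) = 2*R*(19 + R) (f(R) = (2*R)*(19 + R) = 2*R*(19 + R))
f(V(d))*24 = (2*(6 + 3*4)*(19 + (6 + 3*4)))*24 = (2*(6 + 12)*(19 + (6 + 12)))*24 = (2*18*(19 + 18))*24 = (2*18*37)*24 = 1332*24 = 31968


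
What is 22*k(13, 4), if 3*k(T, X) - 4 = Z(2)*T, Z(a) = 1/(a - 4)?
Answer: -55/3 ≈ -18.333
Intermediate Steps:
Z(a) = 1/(-4 + a)
k(T, X) = 4/3 - T/6 (k(T, X) = 4/3 + (T/(-4 + 2))/3 = 4/3 + (T/(-2))/3 = 4/3 + (-T/2)/3 = 4/3 - T/6)
22*k(13, 4) = 22*(4/3 - ⅙*13) = 22*(4/3 - 13/6) = 22*(-⅚) = -55/3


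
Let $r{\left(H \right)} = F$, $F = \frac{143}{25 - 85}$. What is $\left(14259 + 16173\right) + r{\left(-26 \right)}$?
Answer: $\frac{1825777}{60} \approx 30430.0$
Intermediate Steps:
$F = - \frac{143}{60}$ ($F = \frac{143}{25 - 85} = \frac{143}{-60} = 143 \left(- \frac{1}{60}\right) = - \frac{143}{60} \approx -2.3833$)
$r{\left(H \right)} = - \frac{143}{60}$
$\left(14259 + 16173\right) + r{\left(-26 \right)} = \left(14259 + 16173\right) - \frac{143}{60} = 30432 - \frac{143}{60} = \frac{1825777}{60}$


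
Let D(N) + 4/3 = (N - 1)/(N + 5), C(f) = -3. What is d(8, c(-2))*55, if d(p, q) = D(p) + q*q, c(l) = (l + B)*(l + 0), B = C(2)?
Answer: 212795/39 ≈ 5456.3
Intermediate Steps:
B = -3
D(N) = -4/3 + (-1 + N)/(5 + N) (D(N) = -4/3 + (N - 1)/(N + 5) = -4/3 + (-1 + N)/(5 + N))
c(l) = l*(-3 + l) (c(l) = (l - 3)*(l + 0) = (-3 + l)*l = l*(-3 + l))
d(p, q) = q² + (-23 - p)/(3*(5 + p)) (d(p, q) = (-23 - p)/(3*(5 + p)) + q*q = (-23 - p)/(3*(5 + p)) + q² = q² + (-23 - p)/(3*(5 + p)))
d(8, c(-2))*55 = ((-23 - 1*8 + 3*(-2*(-3 - 2))²*(5 + 8))/(3*(5 + 8)))*55 = ((⅓)*(-23 - 8 + 3*(-2*(-5))²*13)/13)*55 = ((⅓)*(1/13)*(-23 - 8 + 3*10²*13))*55 = ((⅓)*(1/13)*(-23 - 8 + 3*100*13))*55 = ((⅓)*(1/13)*(-23 - 8 + 3900))*55 = ((⅓)*(1/13)*3869)*55 = (3869/39)*55 = 212795/39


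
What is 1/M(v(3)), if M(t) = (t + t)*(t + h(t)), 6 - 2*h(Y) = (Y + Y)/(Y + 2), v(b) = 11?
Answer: 13/3762 ≈ 0.0034556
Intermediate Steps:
h(Y) = 3 - Y/(2 + Y) (h(Y) = 3 - (Y + Y)/(2*(Y + 2)) = 3 - 2*Y/(2*(2 + Y)) = 3 - Y/(2 + Y))
M(t) = 2*t*(t + 2*(3 + t)/(2 + t)) (M(t) = (t + t)*(t + 2*(3 + t)/(2 + t)) = (2*t)*(t + 2*(3 + t)/(2 + t)) = 2*t*(t + 2*(3 + t)/(2 + t)))
1/M(v(3)) = 1/(2*11*(6 + 11² + 4*11)/(2 + 11)) = 1/(2*11*(6 + 121 + 44)/13) = 1/(2*11*(1/13)*171) = 1/(3762/13) = 13/3762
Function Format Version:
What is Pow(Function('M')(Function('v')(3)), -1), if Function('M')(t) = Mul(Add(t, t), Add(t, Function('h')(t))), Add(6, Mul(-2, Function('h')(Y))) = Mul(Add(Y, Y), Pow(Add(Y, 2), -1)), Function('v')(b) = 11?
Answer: Rational(13, 3762) ≈ 0.0034556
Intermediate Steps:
Function('h')(Y) = Add(3, Mul(-1, Y, Pow(Add(2, Y), -1))) (Function('h')(Y) = Add(3, Mul(Rational(-1, 2), Mul(Add(Y, Y), Pow(Add(Y, 2), -1)))) = Add(3, Mul(Rational(-1, 2), Mul(Mul(2, Y), Pow(Add(2, Y), -1)))) = Add(3, Mul(Rational(-1, 2), Mul(2, Y, Pow(Add(2, Y), -1)))) = Add(3, Mul(-1, Y, Pow(Add(2, Y), -1))))
Function('M')(t) = Mul(2, t, Add(t, Mul(2, Pow(Add(2, t), -1), Add(3, t)))) (Function('M')(t) = Mul(Add(t, t), Add(t, Mul(2, Pow(Add(2, t), -1), Add(3, t)))) = Mul(Mul(2, t), Add(t, Mul(2, Pow(Add(2, t), -1), Add(3, t)))) = Mul(2, t, Add(t, Mul(2, Pow(Add(2, t), -1), Add(3, t)))))
Pow(Function('M')(Function('v')(3)), -1) = Pow(Mul(2, 11, Pow(Add(2, 11), -1), Add(6, Pow(11, 2), Mul(4, 11))), -1) = Pow(Mul(2, 11, Pow(13, -1), Add(6, 121, 44)), -1) = Pow(Mul(2, 11, Rational(1, 13), 171), -1) = Pow(Rational(3762, 13), -1) = Rational(13, 3762)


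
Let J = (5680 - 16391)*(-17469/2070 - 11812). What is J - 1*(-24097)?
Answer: 29125548721/230 ≈ 1.2663e+8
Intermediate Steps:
J = 29120006411/230 (J = -10711*(-17469*1/2070 - 11812) = -10711*(-1941/230 - 11812) = -10711*(-2718701/230) = 29120006411/230 ≈ 1.2661e+8)
J - 1*(-24097) = 29120006411/230 - 1*(-24097) = 29120006411/230 + 24097 = 29125548721/230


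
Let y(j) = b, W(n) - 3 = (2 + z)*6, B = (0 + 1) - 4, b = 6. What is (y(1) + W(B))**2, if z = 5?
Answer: 2601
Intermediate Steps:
B = -3 (B = 1 - 4 = -3)
W(n) = 45 (W(n) = 3 + (2 + 5)*6 = 3 + 7*6 = 3 + 42 = 45)
y(j) = 6
(y(1) + W(B))**2 = (6 + 45)**2 = 51**2 = 2601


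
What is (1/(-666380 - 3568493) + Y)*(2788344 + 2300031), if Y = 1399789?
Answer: 30163523902698721500/4234873 ≈ 7.1226e+12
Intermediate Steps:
(1/(-666380 - 3568493) + Y)*(2788344 + 2300031) = (1/(-666380 - 3568493) + 1399789)*(2788344 + 2300031) = (1/(-4234873) + 1399789)*5088375 = (-1/4234873 + 1399789)*5088375 = (5927928641796/4234873)*5088375 = 30163523902698721500/4234873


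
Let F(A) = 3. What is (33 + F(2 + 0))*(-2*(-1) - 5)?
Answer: -108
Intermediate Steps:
(33 + F(2 + 0))*(-2*(-1) - 5) = (33 + 3)*(-2*(-1) - 5) = 36*(2 - 5) = 36*(-3) = -108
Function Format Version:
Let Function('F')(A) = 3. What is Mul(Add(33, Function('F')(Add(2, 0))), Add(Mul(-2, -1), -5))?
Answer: -108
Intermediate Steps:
Mul(Add(33, Function('F')(Add(2, 0))), Add(Mul(-2, -1), -5)) = Mul(Add(33, 3), Add(Mul(-2, -1), -5)) = Mul(36, Add(2, -5)) = Mul(36, -3) = -108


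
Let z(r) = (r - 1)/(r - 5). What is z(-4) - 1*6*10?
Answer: -535/9 ≈ -59.444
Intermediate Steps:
z(r) = (-1 + r)/(-5 + r)
z(-4) - 1*6*10 = (-1 - 4)/(-5 - 4) - 1*6*10 = -5/(-9) - 6*10 = -1/9*(-5) - 60 = 5/9 - 60 = -535/9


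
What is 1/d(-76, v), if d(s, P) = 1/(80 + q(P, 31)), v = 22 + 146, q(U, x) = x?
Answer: 111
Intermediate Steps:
v = 168
d(s, P) = 1/111 (d(s, P) = 1/(80 + 31) = 1/111)
1/d(-76, v) = 1/(1/111) = 111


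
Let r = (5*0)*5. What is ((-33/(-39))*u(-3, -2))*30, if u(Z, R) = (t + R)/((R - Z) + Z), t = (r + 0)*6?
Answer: 330/13 ≈ 25.385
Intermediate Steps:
r = 0 (r = 0*5 = 0)
t = 0 (t = (0 + 0)*6 = 0*6 = 0)
u(Z, R) = 1 (u(Z, R) = (0 + R)/((R - Z) + Z) = R/R = 1)
((-33/(-39))*u(-3, -2))*30 = (-33/(-39)*1)*30 = (-33*(-1/39)*1)*30 = ((11/13)*1)*30 = (11/13)*30 = 330/13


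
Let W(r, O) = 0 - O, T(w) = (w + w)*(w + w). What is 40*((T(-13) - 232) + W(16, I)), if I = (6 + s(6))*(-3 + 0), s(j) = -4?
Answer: 18000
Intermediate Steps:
T(w) = 4*w**2 (T(w) = (2*w)*(2*w) = 4*w**2)
I = -6 (I = (6 - 4)*(-3 + 0) = 2*(-3) = -6)
W(r, O) = -O
40*((T(-13) - 232) + W(16, I)) = 40*((4*(-13)**2 - 232) - 1*(-6)) = 40*((4*169 - 232) + 6) = 40*((676 - 232) + 6) = 40*(444 + 6) = 40*450 = 18000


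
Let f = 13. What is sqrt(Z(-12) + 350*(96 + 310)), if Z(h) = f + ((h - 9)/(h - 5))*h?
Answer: sqrt(41066373)/17 ≈ 376.96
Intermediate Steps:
Z(h) = 13 + h*(-9 + h)/(-5 + h) (Z(h) = 13 + ((h - 9)/(h - 5))*h = 13 + ((-9 + h)/(-5 + h))*h = 13 + h*(-9 + h)/(-5 + h))
sqrt(Z(-12) + 350*(96 + 310)) = sqrt((-65 + (-12)**2 + 4*(-12))/(-5 - 12) + 350*(96 + 310)) = sqrt((-65 + 144 - 48)/(-17) + 350*406) = sqrt(-1/17*31 + 142100) = sqrt(-31/17 + 142100) = sqrt(2415669/17) = sqrt(41066373)/17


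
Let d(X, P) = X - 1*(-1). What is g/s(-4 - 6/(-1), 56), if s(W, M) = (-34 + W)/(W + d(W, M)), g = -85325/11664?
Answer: 426625/373248 ≈ 1.1430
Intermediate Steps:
d(X, P) = 1 + X (d(X, P) = X + 1 = 1 + X)
g = -85325/11664 (g = -85325*1/11664 = -85325/11664 ≈ -7.3152)
s(W, M) = (-34 + W)/(1 + 2*W) (s(W, M) = (-34 + W)/(W + (1 + W)) = (-34 + W)/(1 + 2*W))
g/s(-4 - 6/(-1), 56) = -85325*(1 + 2*(-4 - 6/(-1)))/(-34 + (-4 - 6/(-1)))/11664 = -85325*(1 + 2*(-4 - 6*(-1)))/(-34 + (-4 - 6*(-1)))/11664 = -85325*(1 + 2*(-4 - 3*(-2)))/(-34 + (-4 - 3*(-2)))/11664 = -85325*(1 + 2*(-4 + 6))/(-34 + (-4 + 6))/11664 = -85325*(1 + 2*2)/(-34 + 2)/11664 = -85325/(11664*(-32/(1 + 4))) = -85325/(11664*(-32/5)) = -85325/11664*(-5/32) = 426625/373248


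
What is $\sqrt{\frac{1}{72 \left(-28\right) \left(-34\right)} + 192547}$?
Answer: $\frac{\sqrt{1570555046711}}{2856} \approx 438.8$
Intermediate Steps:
$\sqrt{\frac{1}{72 \left(-28\right) \left(-34\right)} + 192547} = \sqrt{\frac{1}{\left(-2016\right) \left(-34\right)} + 192547} = \sqrt{\frac{1}{68544} + 192547} = \sqrt{\frac{13197941569}{68544}} = \frac{\sqrt{1570555046711}}{2856}$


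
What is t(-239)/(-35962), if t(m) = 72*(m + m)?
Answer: 17208/17981 ≈ 0.95701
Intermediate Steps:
t(m) = 144*m (t(m) = 72*(2*m) = 144*m)
t(-239)/(-35962) = (144*(-239))/(-35962) = -34416*(-1/35962) = 17208/17981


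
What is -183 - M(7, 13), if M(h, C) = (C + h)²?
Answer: -583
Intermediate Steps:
-183 - M(7, 13) = -183 - (13 + 7)² = -183 - 1*20² = -183 - 1*400 = -183 - 400 = -583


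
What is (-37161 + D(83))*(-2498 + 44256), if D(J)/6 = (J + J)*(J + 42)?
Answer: 3647101962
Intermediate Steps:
D(J) = 12*J*(42 + J) (D(J) = 6*((J + J)*(J + 42)) = 6*((2*J)*(42 + J)) = 6*(2*J*(42 + J)) = 12*J*(42 + J))
(-37161 + D(83))*(-2498 + 44256) = (-37161 + 12*83*(42 + 83))*(-2498 + 44256) = (-37161 + 12*83*125)*41758 = (-37161 + 124500)*41758 = 87339*41758 = 3647101962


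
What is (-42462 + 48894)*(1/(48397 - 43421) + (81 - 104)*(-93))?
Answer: 4278753330/311 ≈ 1.3758e+7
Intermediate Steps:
(-42462 + 48894)*(1/(48397 - 43421) + (81 - 104)*(-93)) = 6432*(1/4976 - 23*(-93)) = 6432*(1/4976 + 2139) = 6432*(10643665/4976) = 4278753330/311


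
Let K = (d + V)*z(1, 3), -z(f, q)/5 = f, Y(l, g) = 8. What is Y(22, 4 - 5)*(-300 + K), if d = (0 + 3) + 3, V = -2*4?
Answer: -2320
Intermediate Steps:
z(f, q) = -5*f
V = -8
d = 6 (d = 3 + 3 = 6)
K = 10 (K = (6 - 8)*(-5*1) = -2*(-5) = 10)
Y(22, 4 - 5)*(-300 + K) = 8*(-300 + 10) = 8*(-290) = -2320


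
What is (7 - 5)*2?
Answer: 4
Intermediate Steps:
(7 - 5)*2 = 2*2 = 4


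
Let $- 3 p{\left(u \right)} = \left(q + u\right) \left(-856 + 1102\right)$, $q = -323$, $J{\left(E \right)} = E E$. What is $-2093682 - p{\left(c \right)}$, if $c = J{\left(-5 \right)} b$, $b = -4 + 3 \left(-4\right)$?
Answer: $-2152968$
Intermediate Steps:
$J{\left(E \right)} = E^{2}$
$b = -16$ ($b = -4 - 12 = -16$)
$c = -400$ ($c = \left(-5\right)^{2} \left(-16\right) = 25 \left(-16\right) = -400$)
$p{\left(u \right)} = 26486 - 82 u$ ($p{\left(u \right)} = - \frac{\left(-323 + u\right) \left(-856 + 1102\right)}{3} = - \frac{\left(-323 + u\right) 246}{3} = - \frac{-79458 + 246 u}{3} = 26486 - 82 u$)
$-2093682 - p{\left(c \right)} = -2093682 - \left(26486 - -32800\right) = -2093682 - \left(26486 + 32800\right) = -2093682 - 59286 = -2152968$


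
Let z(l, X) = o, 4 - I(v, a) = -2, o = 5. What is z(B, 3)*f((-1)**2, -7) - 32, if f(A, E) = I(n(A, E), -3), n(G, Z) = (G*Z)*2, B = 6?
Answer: -2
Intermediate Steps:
n(G, Z) = 2*G*Z
I(v, a) = 6 (I(v, a) = 4 - 1*(-2) = 4 + 2 = 6)
f(A, E) = 6
z(l, X) = 5
z(B, 3)*f((-1)**2, -7) - 32 = 5*6 - 32 = 30 - 32 = -2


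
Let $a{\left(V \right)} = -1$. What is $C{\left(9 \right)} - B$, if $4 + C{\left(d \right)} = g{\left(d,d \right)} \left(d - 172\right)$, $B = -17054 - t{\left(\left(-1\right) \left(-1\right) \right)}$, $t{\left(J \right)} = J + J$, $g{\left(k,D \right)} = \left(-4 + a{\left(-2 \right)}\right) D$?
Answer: $24387$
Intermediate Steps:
$g{\left(k,D \right)} = - 5 D$ ($g{\left(k,D \right)} = \left(-4 - 1\right) D = - 5 D$)
$t{\left(J \right)} = 2 J$
$B = -17056$ ($B = -17054 - 2 \left(\left(-1\right) \left(-1\right)\right) = -17054 - 2 \cdot 1 = -17054 - 2 = -17056$)
$C{\left(d \right)} = -4 - 5 d \left(-172 + d\right)$ ($C{\left(d \right)} = -4 + - 5 d \left(d - 172\right) = -4 + - 5 d \left(-172 + d\right) = -4 - 5 d \left(-172 + d\right)$)
$C{\left(9 \right)} - B = \left(-4 - 5 \cdot 9^{2} + 860 \cdot 9\right) - -17056 = \left(-4 - 405 + 7740\right) + 17056 = 7331 + 17056 = 24387$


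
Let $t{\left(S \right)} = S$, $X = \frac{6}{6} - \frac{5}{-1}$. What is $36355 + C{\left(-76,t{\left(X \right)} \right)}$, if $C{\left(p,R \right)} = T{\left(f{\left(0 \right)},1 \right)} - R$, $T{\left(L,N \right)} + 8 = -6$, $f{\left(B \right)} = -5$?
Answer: $36335$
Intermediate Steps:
$T{\left(L,N \right)} = -14$ ($T{\left(L,N \right)} = -8 - 6 = -14$)
$X = 6$ ($X = 6 \cdot \frac{1}{6} - -5 = 1 + 5 = 6$)
$C{\left(p,R \right)} = -14 - R$
$36355 + C{\left(-76,t{\left(X \right)} \right)} = 36355 - 20 = 36335$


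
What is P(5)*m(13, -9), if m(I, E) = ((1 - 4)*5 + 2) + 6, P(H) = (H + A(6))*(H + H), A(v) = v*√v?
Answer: -350 - 420*√6 ≈ -1378.8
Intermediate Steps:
A(v) = v^(3/2)
P(H) = 2*H*(H + 6*√6) (P(H) = (H + 6^(3/2))*(H + H) = (H + 6*√6)*(2*H) = 2*H*(H + 6*√6))
m(I, E) = -7 (m(I, E) = (-3*5 + 2) + 6 = (-15 + 2) + 6 = -13 + 6 = -7)
P(5)*m(13, -9) = (2*5*(5 + 6*√6))*(-7) = (50 + 60*√6)*(-7) = -350 - 420*√6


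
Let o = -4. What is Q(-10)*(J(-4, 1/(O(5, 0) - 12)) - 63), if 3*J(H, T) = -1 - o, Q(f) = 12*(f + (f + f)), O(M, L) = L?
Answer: 22320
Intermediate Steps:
Q(f) = 36*f (Q(f) = 12*(f + 2*f) = 12*(3*f) = 36*f)
J(H, T) = 1 (J(H, T) = (-1 - 1*(-4))/3 = (-1 + 4)/3 = (⅓)*3 = 1)
Q(-10)*(J(-4, 1/(O(5, 0) - 12)) - 63) = (36*(-10))*(1 - 63) = -360*(-62) = 22320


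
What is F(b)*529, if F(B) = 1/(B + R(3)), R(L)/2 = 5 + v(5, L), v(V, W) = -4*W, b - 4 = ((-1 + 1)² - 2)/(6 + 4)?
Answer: -2645/51 ≈ -51.863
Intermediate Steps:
b = 19/5 (b = 4 + ((-1 + 1)² - 2)/(6 + 4) = 4 + (0² - 2)/10 = 4 + (0 - 2)*(⅒) = 4 - 2*⅒ = 4 - ⅕ = 19/5 ≈ 3.8000)
R(L) = 10 - 8*L (R(L) = 2*(5 - 4*L) = 10 - 8*L)
F(B) = 1/(-14 + B) (F(B) = 1/(B + (10 - 8*3)) = 1/(B + (10 - 24)) = 1/(B - 14) = 1/(-14 + B))
F(b)*529 = 529/(-14 + 19/5) = 529/(-51/5) = -5/51*529 = -2645/51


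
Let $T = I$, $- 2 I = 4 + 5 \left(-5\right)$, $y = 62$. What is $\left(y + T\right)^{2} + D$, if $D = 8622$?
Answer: $\frac{55513}{4} \approx 13878.0$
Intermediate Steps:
$I = \frac{21}{2}$ ($I = - \frac{4 + 5 \left(-5\right)}{2} = - \frac{4 - 25}{2} = \left(- \frac{1}{2}\right) \left(-21\right) = \frac{21}{2} \approx 10.5$)
$T = \frac{21}{2} \approx 10.5$
$\left(y + T\right)^{2} + D = \left(62 + \frac{21}{2}\right)^{2} + 8622 = \left(\frac{145}{2}\right)^{2} + 8622 = \frac{21025}{4} + 8622 = \frac{55513}{4}$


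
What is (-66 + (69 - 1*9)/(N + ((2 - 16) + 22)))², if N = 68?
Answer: 1535121/361 ≈ 4252.4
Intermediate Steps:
(-66 + (69 - 1*9)/(N + ((2 - 16) + 22)))² = (-66 + (69 - 1*9)/(68 + ((2 - 16) + 22)))² = (-66 + (69 - 9)/(68 + (-14 + 22)))² = (-66 + 60/(68 + 8))² = (-66 + 60/76)² = (-66 + 60*(1/76))² = (-66 + 15/19)² = (-1239/19)² = 1535121/361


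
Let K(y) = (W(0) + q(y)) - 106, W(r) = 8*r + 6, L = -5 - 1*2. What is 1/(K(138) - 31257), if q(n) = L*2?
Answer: -1/31371 ≈ -3.1877e-5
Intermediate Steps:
L = -7 (L = -5 - 2 = -7)
q(n) = -14 (q(n) = -7*2 = -14)
W(r) = 6 + 8*r
K(y) = -114 (K(y) = ((6 + 8*0) - 14) - 106 = ((6 + 0) - 14) - 106 = (6 - 14) - 106 = -8 - 106 = -114)
1/(K(138) - 31257) = 1/(-114 - 31257) = 1/(-31371) = -1/31371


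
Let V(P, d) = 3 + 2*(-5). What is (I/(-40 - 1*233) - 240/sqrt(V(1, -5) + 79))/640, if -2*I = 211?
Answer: 211/349440 - sqrt(2)/32 ≈ -0.043590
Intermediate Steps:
I = -211/2 (I = -1/2*211 = -211/2 ≈ -105.50)
V(P, d) = -7 (V(P, d) = 3 - 10 = -7)
(I/(-40 - 1*233) - 240/sqrt(V(1, -5) + 79))/640 = (-211/(2*(-40 - 1*233)) - 240/sqrt(-7 + 79))/640 = (-211/(2*(-40 - 233)) - 240*sqrt(2)/12)*(1/640) = (-211/2/(-273) - 240*sqrt(2)/12)*(1/640) = (-211/2*(-1/273) - 20*sqrt(2))*(1/640) = (211/546 - 20*sqrt(2))*(1/640) = 211/349440 - sqrt(2)/32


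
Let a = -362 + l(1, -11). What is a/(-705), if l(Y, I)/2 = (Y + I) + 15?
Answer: 352/705 ≈ 0.49929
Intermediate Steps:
l(Y, I) = 30 + 2*I + 2*Y (l(Y, I) = 2*((Y + I) + 15) = 2*((I + Y) + 15) = 2*(15 + I + Y) = 30 + 2*I + 2*Y)
a = -352 (a = -362 + (30 + 2*(-11) + 2*1) = -362 + (30 - 22 + 2) = -362 + 10 = -352)
a/(-705) = -352/(-705) = -352*(-1/705) = 352/705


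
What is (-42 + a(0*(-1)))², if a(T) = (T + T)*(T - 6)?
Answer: 1764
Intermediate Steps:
a(T) = 2*T*(-6 + T) (a(T) = (2*T)*(-6 + T) = 2*T*(-6 + T))
(-42 + a(0*(-1)))² = (-42 + 2*(0*(-1))*(-6 + 0*(-1)))² = (-42 + 2*0*(-6 + 0))² = (-42 + 2*0*(-6))² = (-42 + 0)² = (-42)² = 1764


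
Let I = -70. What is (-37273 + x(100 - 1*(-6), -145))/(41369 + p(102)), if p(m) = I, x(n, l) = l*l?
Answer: -16248/41299 ≈ -0.39342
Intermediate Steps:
x(n, l) = l²
p(m) = -70
(-37273 + x(100 - 1*(-6), -145))/(41369 + p(102)) = (-37273 + (-145)²)/(41369 - 70) = (-37273 + 21025)/41299 = -16248*1/41299 = -16248/41299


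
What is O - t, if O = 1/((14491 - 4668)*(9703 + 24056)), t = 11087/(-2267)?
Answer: 3676611704426/751770427419 ≈ 4.8906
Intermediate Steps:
t = -11087/2267 (t = 11087*(-1/2267) = -11087/2267 ≈ -4.8906)
O = 1/331614657 (O = 1/(9823*33759) = 1/331614657 ≈ 3.0155e-9)
O - t = 1/331614657 - 1*(-11087/2267) = 1/331614657 + 11087/2267 = 3676611704426/751770427419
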